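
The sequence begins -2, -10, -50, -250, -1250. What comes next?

Ratios: -10 / -2 = 5.0
This is a geometric sequence with common ratio r = 5.
Next term = -1250 * 5 = -6250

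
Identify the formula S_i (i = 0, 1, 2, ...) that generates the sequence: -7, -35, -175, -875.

Check ratios: -35 / -7 = 5.0
Common ratio r = 5.
First term a = -7.
Formula: S_i = -7 * 5^i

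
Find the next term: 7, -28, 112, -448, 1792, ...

Ratios: -28 / 7 = -4.0
This is a geometric sequence with common ratio r = -4.
Next term = 1792 * -4 = -7168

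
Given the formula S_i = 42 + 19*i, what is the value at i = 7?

S_7 = 42 + 19*7 = 42 + 133 = 175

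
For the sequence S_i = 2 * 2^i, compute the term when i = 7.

S_7 = 2 * 2^7 = 2 * 128 = 256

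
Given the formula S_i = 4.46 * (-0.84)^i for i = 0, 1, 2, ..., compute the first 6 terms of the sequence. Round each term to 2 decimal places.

This is a geometric sequence.
i=0: S_0 = 4.46 * (-0.84)^0 = 4.46
i=1: S_1 = 4.46 * (-0.84)^1 ≈ -3.75
i=2: S_2 = 4.46 * (-0.84)^2 ≈ 3.15
i=3: S_3 = 4.46 * (-0.84)^3 ≈ -2.64
i=4: S_4 = 4.46 * (-0.84)^4 ≈ 2.22
i=5: S_5 = 4.46 * (-0.84)^5 ≈ -1.87
The first 6 terms are: [4.46, -3.75, 3.15, -2.64, 2.22, -1.87]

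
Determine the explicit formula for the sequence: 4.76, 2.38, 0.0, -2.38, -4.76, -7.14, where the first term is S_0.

Check differences: 2.38 - 4.76 = -2.38
0.0 - 2.38 = -2.38
Common difference d = -2.38.
First term a = 4.76.
Formula: S_i = 4.76 - 2.38*i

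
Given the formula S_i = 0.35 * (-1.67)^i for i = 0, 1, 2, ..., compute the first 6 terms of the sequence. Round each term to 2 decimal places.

This is a geometric sequence.
i=0: S_0 = 0.35 * (-1.67)^0 = 0.35
i=1: S_1 = 0.35 * (-1.67)^1 ≈ -0.58
i=2: S_2 = 0.35 * (-1.67)^2 ≈ 0.98
i=3: S_3 = 0.35 * (-1.67)^3 ≈ -1.63
i=4: S_4 = 0.35 * (-1.67)^4 ≈ 2.72
i=5: S_5 = 0.35 * (-1.67)^5 ≈ -4.55
The first 6 terms are: [0.35, -0.58, 0.98, -1.63, 2.72, -4.55]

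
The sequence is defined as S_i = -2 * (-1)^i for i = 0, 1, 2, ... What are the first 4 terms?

This is a geometric sequence.
i=0: S_0 = -2 * (-1)^0 = -2
i=1: S_1 = -2 * (-1)^1 = 2
i=2: S_2 = -2 * (-1)^2 = -2
i=3: S_3 = -2 * (-1)^3 = 2
The first 4 terms are: [-2, 2, -2, 2]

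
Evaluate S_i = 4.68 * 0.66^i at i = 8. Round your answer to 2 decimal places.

S_8 = 4.68 * 0.66^8 ≈ 4.68 * 0.036 ≈ 0.17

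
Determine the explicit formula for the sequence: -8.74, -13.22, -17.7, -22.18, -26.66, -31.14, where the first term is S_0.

Check differences: -13.22 - -8.74 = -4.48
-17.7 - -13.22 = -4.48
Common difference d = -4.48.
First term a = -8.74.
Formula: S_i = -8.74 - 4.48*i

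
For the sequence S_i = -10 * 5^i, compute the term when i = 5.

S_5 = -10 * 5^5 = -10 * 3125 = -31250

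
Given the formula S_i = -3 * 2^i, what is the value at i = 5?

S_5 = -3 * 2^5 = -3 * 32 = -96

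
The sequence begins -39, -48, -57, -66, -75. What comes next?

Differences: -48 - -39 = -9
This is an arithmetic sequence with common difference d = -9.
Next term = -75 + -9 = -84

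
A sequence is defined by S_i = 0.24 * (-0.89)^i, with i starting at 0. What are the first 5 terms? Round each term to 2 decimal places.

This is a geometric sequence.
i=0: S_0 = 0.24 * (-0.89)^0 = 0.24
i=1: S_1 = 0.24 * (-0.89)^1 ≈ -0.21
i=2: S_2 = 0.24 * (-0.89)^2 ≈ 0.19
i=3: S_3 = 0.24 * (-0.89)^3 ≈ -0.17
i=4: S_4 = 0.24 * (-0.89)^4 ≈ 0.15
The first 5 terms are: [0.24, -0.21, 0.19, -0.17, 0.15]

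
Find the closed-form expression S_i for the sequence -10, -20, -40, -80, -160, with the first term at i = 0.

Check ratios: -20 / -10 = 2.0
Common ratio r = 2.
First term a = -10.
Formula: S_i = -10 * 2^i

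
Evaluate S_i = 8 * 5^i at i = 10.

S_10 = 8 * 5^10 = 8 * 9765625 = 78125000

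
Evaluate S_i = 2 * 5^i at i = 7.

S_7 = 2 * 5^7 = 2 * 78125 = 156250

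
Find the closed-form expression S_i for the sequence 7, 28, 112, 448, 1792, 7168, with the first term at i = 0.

Check ratios: 28 / 7 = 4.0
Common ratio r = 4.
First term a = 7.
Formula: S_i = 7 * 4^i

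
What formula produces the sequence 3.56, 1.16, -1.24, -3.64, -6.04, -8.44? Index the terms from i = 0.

Check differences: 1.16 - 3.56 = -2.4
-1.24 - 1.16 = -2.4
Common difference d = -2.4.
First term a = 3.56.
Formula: S_i = 3.56 - 2.40*i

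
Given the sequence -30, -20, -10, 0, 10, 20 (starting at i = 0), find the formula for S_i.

Check differences: -20 - -30 = 10
-10 - -20 = 10
Common difference d = 10.
First term a = -30.
Formula: S_i = -30 + 10*i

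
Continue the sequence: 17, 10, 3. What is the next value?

Differences: 10 - 17 = -7
This is an arithmetic sequence with common difference d = -7.
Next term = 3 + -7 = -4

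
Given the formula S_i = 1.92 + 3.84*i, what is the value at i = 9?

S_9 = 1.92 + 3.84*9 = 1.92 + 34.56 = 36.48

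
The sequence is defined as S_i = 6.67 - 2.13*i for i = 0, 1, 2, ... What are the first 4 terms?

This is an arithmetic sequence.
i=0: S_0 = 6.67 + -2.13*0 = 6.67
i=1: S_1 = 6.67 + -2.13*1 = 4.54
i=2: S_2 = 6.67 + -2.13*2 = 2.41
i=3: S_3 = 6.67 + -2.13*3 = 0.28
The first 4 terms are: [6.67, 4.54, 2.41, 0.28]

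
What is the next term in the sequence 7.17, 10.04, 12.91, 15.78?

Differences: 10.04 - 7.17 = 2.87
This is an arithmetic sequence with common difference d = 2.87.
Next term = 15.78 + 2.87 = 18.65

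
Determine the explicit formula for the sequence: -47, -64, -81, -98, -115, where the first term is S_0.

Check differences: -64 - -47 = -17
-81 - -64 = -17
Common difference d = -17.
First term a = -47.
Formula: S_i = -47 - 17*i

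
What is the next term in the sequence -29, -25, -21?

Differences: -25 - -29 = 4
This is an arithmetic sequence with common difference d = 4.
Next term = -21 + 4 = -17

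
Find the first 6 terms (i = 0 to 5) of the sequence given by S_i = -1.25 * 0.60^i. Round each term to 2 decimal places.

This is a geometric sequence.
i=0: S_0 = -1.25 * 0.6^0 = -1.25
i=1: S_1 = -1.25 * 0.6^1 = -0.75
i=2: S_2 = -1.25 * 0.6^2 = -0.45
i=3: S_3 = -1.25 * 0.6^3 = -0.27
i=4: S_4 = -1.25 * 0.6^4 ≈ -0.16
i=5: S_5 = -1.25 * 0.6^5 ≈ -0.1
The first 6 terms are: [-1.25, -0.75, -0.45, -0.27, -0.16, -0.1]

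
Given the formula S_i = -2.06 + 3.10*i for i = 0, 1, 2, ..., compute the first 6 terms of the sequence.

This is an arithmetic sequence.
i=0: S_0 = -2.06 + 3.1*0 = -2.06
i=1: S_1 = -2.06 + 3.1*1 = 1.04
i=2: S_2 = -2.06 + 3.1*2 = 4.14
i=3: S_3 = -2.06 + 3.1*3 = 7.24
i=4: S_4 = -2.06 + 3.1*4 = 10.34
i=5: S_5 = -2.06 + 3.1*5 = 13.44
The first 6 terms are: [-2.06, 1.04, 4.14, 7.24, 10.34, 13.44]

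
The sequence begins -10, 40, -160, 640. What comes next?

Ratios: 40 / -10 = -4.0
This is a geometric sequence with common ratio r = -4.
Next term = 640 * -4 = -2560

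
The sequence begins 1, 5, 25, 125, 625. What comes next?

Ratios: 5 / 1 = 5.0
This is a geometric sequence with common ratio r = 5.
Next term = 625 * 5 = 3125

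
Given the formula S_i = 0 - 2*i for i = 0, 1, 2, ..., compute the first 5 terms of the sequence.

This is an arithmetic sequence.
i=0: S_0 = 0 + -2*0 = 0
i=1: S_1 = 0 + -2*1 = -2
i=2: S_2 = 0 + -2*2 = -4
i=3: S_3 = 0 + -2*3 = -6
i=4: S_4 = 0 + -2*4 = -8
The first 5 terms are: [0, -2, -4, -6, -8]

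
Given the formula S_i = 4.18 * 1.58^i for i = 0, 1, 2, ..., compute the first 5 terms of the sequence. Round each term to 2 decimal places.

This is a geometric sequence.
i=0: S_0 = 4.18 * 1.58^0 = 4.18
i=1: S_1 = 4.18 * 1.58^1 ≈ 6.6
i=2: S_2 = 4.18 * 1.58^2 ≈ 10.43
i=3: S_3 = 4.18 * 1.58^3 ≈ 16.49
i=4: S_4 = 4.18 * 1.58^4 ≈ 26.05
The first 5 terms are: [4.18, 6.6, 10.43, 16.49, 26.05]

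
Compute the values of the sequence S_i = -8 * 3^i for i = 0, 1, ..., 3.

This is a geometric sequence.
i=0: S_0 = -8 * 3^0 = -8
i=1: S_1 = -8 * 3^1 = -24
i=2: S_2 = -8 * 3^2 = -72
i=3: S_3 = -8 * 3^3 = -216
The first 4 terms are: [-8, -24, -72, -216]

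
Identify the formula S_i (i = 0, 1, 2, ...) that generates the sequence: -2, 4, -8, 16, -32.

Check ratios: 4 / -2 = -2.0
Common ratio r = -2.
First term a = -2.
Formula: S_i = -2 * (-2)^i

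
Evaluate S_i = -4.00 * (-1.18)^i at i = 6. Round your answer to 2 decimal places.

S_6 = -4.0 * (-1.18)^6 ≈ -4.0 * 2.6996 ≈ -10.8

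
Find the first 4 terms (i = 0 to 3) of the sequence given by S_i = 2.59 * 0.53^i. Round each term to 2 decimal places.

This is a geometric sequence.
i=0: S_0 = 2.59 * 0.53^0 = 2.59
i=1: S_1 = 2.59 * 0.53^1 ≈ 1.37
i=2: S_2 = 2.59 * 0.53^2 ≈ 0.73
i=3: S_3 = 2.59 * 0.53^3 ≈ 0.39
The first 4 terms are: [2.59, 1.37, 0.73, 0.39]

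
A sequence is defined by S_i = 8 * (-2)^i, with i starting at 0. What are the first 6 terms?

This is a geometric sequence.
i=0: S_0 = 8 * (-2)^0 = 8
i=1: S_1 = 8 * (-2)^1 = -16
i=2: S_2 = 8 * (-2)^2 = 32
i=3: S_3 = 8 * (-2)^3 = -64
i=4: S_4 = 8 * (-2)^4 = 128
i=5: S_5 = 8 * (-2)^5 = -256
The first 6 terms are: [8, -16, 32, -64, 128, -256]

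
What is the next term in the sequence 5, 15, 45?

Ratios: 15 / 5 = 3.0
This is a geometric sequence with common ratio r = 3.
Next term = 45 * 3 = 135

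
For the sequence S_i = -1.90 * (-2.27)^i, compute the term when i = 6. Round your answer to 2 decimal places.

S_6 = -1.9 * (-2.27)^6 ≈ -1.9 * 136.8218 ≈ -259.96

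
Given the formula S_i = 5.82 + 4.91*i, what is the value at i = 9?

S_9 = 5.82 + 4.91*9 = 5.82 + 44.19 = 50.01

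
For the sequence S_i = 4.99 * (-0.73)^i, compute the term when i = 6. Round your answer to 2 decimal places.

S_6 = 4.99 * (-0.73)^6 ≈ 4.99 * 0.15133 ≈ 0.76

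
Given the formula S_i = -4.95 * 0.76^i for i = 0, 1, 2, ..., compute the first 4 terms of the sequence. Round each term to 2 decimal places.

This is a geometric sequence.
i=0: S_0 = -4.95 * 0.76^0 = -4.95
i=1: S_1 = -4.95 * 0.76^1 ≈ -3.76
i=2: S_2 = -4.95 * 0.76^2 ≈ -2.86
i=3: S_3 = -4.95 * 0.76^3 ≈ -2.17
The first 4 terms are: [-4.95, -3.76, -2.86, -2.17]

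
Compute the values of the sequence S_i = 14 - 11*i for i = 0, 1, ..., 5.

This is an arithmetic sequence.
i=0: S_0 = 14 + -11*0 = 14
i=1: S_1 = 14 + -11*1 = 3
i=2: S_2 = 14 + -11*2 = -8
i=3: S_3 = 14 + -11*3 = -19
i=4: S_4 = 14 + -11*4 = -30
i=5: S_5 = 14 + -11*5 = -41
The first 6 terms are: [14, 3, -8, -19, -30, -41]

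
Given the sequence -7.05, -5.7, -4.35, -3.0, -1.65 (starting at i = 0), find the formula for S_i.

Check differences: -5.7 - -7.05 = 1.35
-4.35 - -5.7 = 1.35
Common difference d = 1.35.
First term a = -7.05.
Formula: S_i = -7.05 + 1.35*i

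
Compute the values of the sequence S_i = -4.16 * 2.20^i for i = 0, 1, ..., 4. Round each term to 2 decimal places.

This is a geometric sequence.
i=0: S_0 = -4.16 * 2.2^0 = -4.16
i=1: S_1 = -4.16 * 2.2^1 ≈ -9.15
i=2: S_2 = -4.16 * 2.2^2 ≈ -20.13
i=3: S_3 = -4.16 * 2.2^3 ≈ -44.3
i=4: S_4 = -4.16 * 2.2^4 ≈ -97.45
The first 5 terms are: [-4.16, -9.15, -20.13, -44.3, -97.45]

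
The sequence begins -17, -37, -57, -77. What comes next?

Differences: -37 - -17 = -20
This is an arithmetic sequence with common difference d = -20.
Next term = -77 + -20 = -97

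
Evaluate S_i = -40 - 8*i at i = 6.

S_6 = -40 + -8*6 = -40 + -48 = -88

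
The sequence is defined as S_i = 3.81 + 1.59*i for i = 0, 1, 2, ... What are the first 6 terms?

This is an arithmetic sequence.
i=0: S_0 = 3.81 + 1.59*0 = 3.81
i=1: S_1 = 3.81 + 1.59*1 = 5.4
i=2: S_2 = 3.81 + 1.59*2 = 6.99
i=3: S_3 = 3.81 + 1.59*3 = 8.58
i=4: S_4 = 3.81 + 1.59*4 = 10.17
i=5: S_5 = 3.81 + 1.59*5 = 11.76
The first 6 terms are: [3.81, 5.4, 6.99, 8.58, 10.17, 11.76]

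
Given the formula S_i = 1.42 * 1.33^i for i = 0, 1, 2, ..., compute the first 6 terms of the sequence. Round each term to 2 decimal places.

This is a geometric sequence.
i=0: S_0 = 1.42 * 1.33^0 = 1.42
i=1: S_1 = 1.42 * 1.33^1 ≈ 1.89
i=2: S_2 = 1.42 * 1.33^2 ≈ 2.51
i=3: S_3 = 1.42 * 1.33^3 ≈ 3.34
i=4: S_4 = 1.42 * 1.33^4 ≈ 4.44
i=5: S_5 = 1.42 * 1.33^5 ≈ 5.91
The first 6 terms are: [1.42, 1.89, 2.51, 3.34, 4.44, 5.91]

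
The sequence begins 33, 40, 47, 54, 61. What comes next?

Differences: 40 - 33 = 7
This is an arithmetic sequence with common difference d = 7.
Next term = 61 + 7 = 68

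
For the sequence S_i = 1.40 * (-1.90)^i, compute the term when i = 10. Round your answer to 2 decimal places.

S_10 = 1.4 * (-1.9)^10 ≈ 1.4 * 613.1066 ≈ 858.35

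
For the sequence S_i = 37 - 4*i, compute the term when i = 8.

S_8 = 37 + -4*8 = 37 + -32 = 5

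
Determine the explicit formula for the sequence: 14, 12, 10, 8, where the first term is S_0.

Check differences: 12 - 14 = -2
10 - 12 = -2
Common difference d = -2.
First term a = 14.
Formula: S_i = 14 - 2*i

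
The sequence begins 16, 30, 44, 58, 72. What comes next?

Differences: 30 - 16 = 14
This is an arithmetic sequence with common difference d = 14.
Next term = 72 + 14 = 86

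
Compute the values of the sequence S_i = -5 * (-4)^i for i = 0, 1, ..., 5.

This is a geometric sequence.
i=0: S_0 = -5 * (-4)^0 = -5
i=1: S_1 = -5 * (-4)^1 = 20
i=2: S_2 = -5 * (-4)^2 = -80
i=3: S_3 = -5 * (-4)^3 = 320
i=4: S_4 = -5 * (-4)^4 = -1280
i=5: S_5 = -5 * (-4)^5 = 5120
The first 6 terms are: [-5, 20, -80, 320, -1280, 5120]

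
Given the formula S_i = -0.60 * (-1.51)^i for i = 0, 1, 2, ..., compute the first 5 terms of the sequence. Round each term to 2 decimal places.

This is a geometric sequence.
i=0: S_0 = -0.6 * (-1.51)^0 = -0.6
i=1: S_1 = -0.6 * (-1.51)^1 ≈ 0.91
i=2: S_2 = -0.6 * (-1.51)^2 ≈ -1.37
i=3: S_3 = -0.6 * (-1.51)^3 ≈ 2.07
i=4: S_4 = -0.6 * (-1.51)^4 ≈ -3.12
The first 5 terms are: [-0.6, 0.91, -1.37, 2.07, -3.12]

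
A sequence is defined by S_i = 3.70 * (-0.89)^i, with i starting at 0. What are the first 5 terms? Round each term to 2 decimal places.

This is a geometric sequence.
i=0: S_0 = 3.7 * (-0.89)^0 = 3.7
i=1: S_1 = 3.7 * (-0.89)^1 ≈ -3.29
i=2: S_2 = 3.7 * (-0.89)^2 ≈ 2.93
i=3: S_3 = 3.7 * (-0.89)^3 ≈ -2.61
i=4: S_4 = 3.7 * (-0.89)^4 ≈ 2.32
The first 5 terms are: [3.7, -3.29, 2.93, -2.61, 2.32]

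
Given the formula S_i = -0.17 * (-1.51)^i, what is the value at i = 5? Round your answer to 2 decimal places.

S_5 = -0.17 * (-1.51)^5 ≈ -0.17 * -7.8503 ≈ 1.33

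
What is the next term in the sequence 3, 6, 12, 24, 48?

Ratios: 6 / 3 = 2.0
This is a geometric sequence with common ratio r = 2.
Next term = 48 * 2 = 96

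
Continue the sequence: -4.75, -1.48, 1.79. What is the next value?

Differences: -1.48 - -4.75 = 3.27
This is an arithmetic sequence with common difference d = 3.27.
Next term = 1.79 + 3.27 = 5.06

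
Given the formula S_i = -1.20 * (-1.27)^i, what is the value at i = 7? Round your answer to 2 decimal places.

S_7 = -1.2 * (-1.27)^7 ≈ -1.2 * -5.3288 ≈ 6.39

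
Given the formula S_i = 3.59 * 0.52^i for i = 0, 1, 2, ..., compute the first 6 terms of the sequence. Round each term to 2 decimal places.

This is a geometric sequence.
i=0: S_0 = 3.59 * 0.52^0 = 3.59
i=1: S_1 = 3.59 * 0.52^1 ≈ 1.87
i=2: S_2 = 3.59 * 0.52^2 ≈ 0.97
i=3: S_3 = 3.59 * 0.52^3 ≈ 0.5
i=4: S_4 = 3.59 * 0.52^4 ≈ 0.26
i=5: S_5 = 3.59 * 0.52^5 ≈ 0.14
The first 6 terms are: [3.59, 1.87, 0.97, 0.5, 0.26, 0.14]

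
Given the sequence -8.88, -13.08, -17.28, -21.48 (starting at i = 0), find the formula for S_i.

Check differences: -13.08 - -8.88 = -4.2
-17.28 - -13.08 = -4.2
Common difference d = -4.2.
First term a = -8.88.
Formula: S_i = -8.88 - 4.20*i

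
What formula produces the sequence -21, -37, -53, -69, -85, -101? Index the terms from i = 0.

Check differences: -37 - -21 = -16
-53 - -37 = -16
Common difference d = -16.
First term a = -21.
Formula: S_i = -21 - 16*i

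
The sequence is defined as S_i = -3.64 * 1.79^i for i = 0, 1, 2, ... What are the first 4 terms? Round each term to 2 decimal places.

This is a geometric sequence.
i=0: S_0 = -3.64 * 1.79^0 = -3.64
i=1: S_1 = -3.64 * 1.79^1 ≈ -6.52
i=2: S_2 = -3.64 * 1.79^2 ≈ -11.66
i=3: S_3 = -3.64 * 1.79^3 ≈ -20.88
The first 4 terms are: [-3.64, -6.52, -11.66, -20.88]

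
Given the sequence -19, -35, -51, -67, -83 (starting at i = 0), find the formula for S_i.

Check differences: -35 - -19 = -16
-51 - -35 = -16
Common difference d = -16.
First term a = -19.
Formula: S_i = -19 - 16*i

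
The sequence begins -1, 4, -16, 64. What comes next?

Ratios: 4 / -1 = -4.0
This is a geometric sequence with common ratio r = -4.
Next term = 64 * -4 = -256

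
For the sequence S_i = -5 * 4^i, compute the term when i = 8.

S_8 = -5 * 4^8 = -5 * 65536 = -327680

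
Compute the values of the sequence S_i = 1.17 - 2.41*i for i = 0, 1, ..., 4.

This is an arithmetic sequence.
i=0: S_0 = 1.17 + -2.41*0 = 1.17
i=1: S_1 = 1.17 + -2.41*1 = -1.24
i=2: S_2 = 1.17 + -2.41*2 = -3.65
i=3: S_3 = 1.17 + -2.41*3 = -6.06
i=4: S_4 = 1.17 + -2.41*4 = -8.47
The first 5 terms are: [1.17, -1.24, -3.65, -6.06, -8.47]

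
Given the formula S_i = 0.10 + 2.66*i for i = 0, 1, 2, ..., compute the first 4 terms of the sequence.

This is an arithmetic sequence.
i=0: S_0 = 0.1 + 2.66*0 = 0.1
i=1: S_1 = 0.1 + 2.66*1 = 2.76
i=2: S_2 = 0.1 + 2.66*2 = 5.42
i=3: S_3 = 0.1 + 2.66*3 = 8.08
The first 4 terms are: [0.1, 2.76, 5.42, 8.08]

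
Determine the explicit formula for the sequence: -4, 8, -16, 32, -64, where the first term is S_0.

Check ratios: 8 / -4 = -2.0
Common ratio r = -2.
First term a = -4.
Formula: S_i = -4 * (-2)^i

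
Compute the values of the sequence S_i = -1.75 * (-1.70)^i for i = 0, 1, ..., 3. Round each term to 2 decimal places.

This is a geometric sequence.
i=0: S_0 = -1.75 * (-1.7)^0 = -1.75
i=1: S_1 = -1.75 * (-1.7)^1 ≈ 2.98
i=2: S_2 = -1.75 * (-1.7)^2 ≈ -5.06
i=3: S_3 = -1.75 * (-1.7)^3 ≈ 8.6
The first 4 terms are: [-1.75, 2.98, -5.06, 8.6]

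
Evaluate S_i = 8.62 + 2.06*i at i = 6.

S_6 = 8.62 + 2.06*6 = 8.62 + 12.36 = 20.98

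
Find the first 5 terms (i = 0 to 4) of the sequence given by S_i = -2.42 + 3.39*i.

This is an arithmetic sequence.
i=0: S_0 = -2.42 + 3.39*0 = -2.42
i=1: S_1 = -2.42 + 3.39*1 = 0.97
i=2: S_2 = -2.42 + 3.39*2 = 4.36
i=3: S_3 = -2.42 + 3.39*3 = 7.75
i=4: S_4 = -2.42 + 3.39*4 = 11.14
The first 5 terms are: [-2.42, 0.97, 4.36, 7.75, 11.14]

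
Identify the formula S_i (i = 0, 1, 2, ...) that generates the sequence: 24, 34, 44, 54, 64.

Check differences: 34 - 24 = 10
44 - 34 = 10
Common difference d = 10.
First term a = 24.
Formula: S_i = 24 + 10*i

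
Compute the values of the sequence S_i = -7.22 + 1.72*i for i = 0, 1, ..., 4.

This is an arithmetic sequence.
i=0: S_0 = -7.22 + 1.72*0 = -7.22
i=1: S_1 = -7.22 + 1.72*1 = -5.5
i=2: S_2 = -7.22 + 1.72*2 = -3.78
i=3: S_3 = -7.22 + 1.72*3 = -2.06
i=4: S_4 = -7.22 + 1.72*4 = -0.34
The first 5 terms are: [-7.22, -5.5, -3.78, -2.06, -0.34]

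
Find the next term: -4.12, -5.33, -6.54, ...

Differences: -5.33 - -4.12 = -1.21
This is an arithmetic sequence with common difference d = -1.21.
Next term = -6.54 + -1.21 = -7.75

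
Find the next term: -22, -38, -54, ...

Differences: -38 - -22 = -16
This is an arithmetic sequence with common difference d = -16.
Next term = -54 + -16 = -70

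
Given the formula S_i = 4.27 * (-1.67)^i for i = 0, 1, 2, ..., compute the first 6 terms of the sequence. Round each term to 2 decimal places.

This is a geometric sequence.
i=0: S_0 = 4.27 * (-1.67)^0 = 4.27
i=1: S_1 = 4.27 * (-1.67)^1 ≈ -7.13
i=2: S_2 = 4.27 * (-1.67)^2 ≈ 11.91
i=3: S_3 = 4.27 * (-1.67)^3 ≈ -19.89
i=4: S_4 = 4.27 * (-1.67)^4 ≈ 33.21
i=5: S_5 = 4.27 * (-1.67)^5 ≈ -55.46
The first 6 terms are: [4.27, -7.13, 11.91, -19.89, 33.21, -55.46]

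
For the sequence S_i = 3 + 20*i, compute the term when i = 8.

S_8 = 3 + 20*8 = 3 + 160 = 163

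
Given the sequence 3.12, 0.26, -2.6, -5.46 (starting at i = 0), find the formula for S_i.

Check differences: 0.26 - 3.12 = -2.86
-2.6 - 0.26 = -2.86
Common difference d = -2.86.
First term a = 3.12.
Formula: S_i = 3.12 - 2.86*i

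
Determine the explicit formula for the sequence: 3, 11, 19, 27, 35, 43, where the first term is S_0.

Check differences: 11 - 3 = 8
19 - 11 = 8
Common difference d = 8.
First term a = 3.
Formula: S_i = 3 + 8*i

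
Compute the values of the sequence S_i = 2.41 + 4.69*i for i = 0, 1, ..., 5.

This is an arithmetic sequence.
i=0: S_0 = 2.41 + 4.69*0 = 2.41
i=1: S_1 = 2.41 + 4.69*1 = 7.1
i=2: S_2 = 2.41 + 4.69*2 = 11.79
i=3: S_3 = 2.41 + 4.69*3 = 16.48
i=4: S_4 = 2.41 + 4.69*4 = 21.17
i=5: S_5 = 2.41 + 4.69*5 = 25.86
The first 6 terms are: [2.41, 7.1, 11.79, 16.48, 21.17, 25.86]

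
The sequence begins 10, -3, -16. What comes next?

Differences: -3 - 10 = -13
This is an arithmetic sequence with common difference d = -13.
Next term = -16 + -13 = -29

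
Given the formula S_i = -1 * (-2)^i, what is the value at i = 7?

S_7 = -1 * (-2)^7 = -1 * -128 = 128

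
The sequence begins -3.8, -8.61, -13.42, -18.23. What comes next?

Differences: -8.61 - -3.8 = -4.81
This is an arithmetic sequence with common difference d = -4.81.
Next term = -18.23 + -4.81 = -23.04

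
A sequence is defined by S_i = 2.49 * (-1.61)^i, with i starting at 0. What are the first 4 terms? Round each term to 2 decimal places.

This is a geometric sequence.
i=0: S_0 = 2.49 * (-1.61)^0 = 2.49
i=1: S_1 = 2.49 * (-1.61)^1 ≈ -4.01
i=2: S_2 = 2.49 * (-1.61)^2 ≈ 6.45
i=3: S_3 = 2.49 * (-1.61)^3 ≈ -10.39
The first 4 terms are: [2.49, -4.01, 6.45, -10.39]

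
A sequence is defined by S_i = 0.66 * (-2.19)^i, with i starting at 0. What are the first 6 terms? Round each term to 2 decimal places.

This is a geometric sequence.
i=0: S_0 = 0.66 * (-2.19)^0 = 0.66
i=1: S_1 = 0.66 * (-2.19)^1 ≈ -1.45
i=2: S_2 = 0.66 * (-2.19)^2 ≈ 3.17
i=3: S_3 = 0.66 * (-2.19)^3 ≈ -6.93
i=4: S_4 = 0.66 * (-2.19)^4 ≈ 15.18
i=5: S_5 = 0.66 * (-2.19)^5 ≈ -33.25
The first 6 terms are: [0.66, -1.45, 3.17, -6.93, 15.18, -33.25]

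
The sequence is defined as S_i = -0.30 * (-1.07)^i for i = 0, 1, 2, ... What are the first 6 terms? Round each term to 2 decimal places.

This is a geometric sequence.
i=0: S_0 = -0.3 * (-1.07)^0 = -0.3
i=1: S_1 = -0.3 * (-1.07)^1 ≈ 0.32
i=2: S_2 = -0.3 * (-1.07)^2 ≈ -0.34
i=3: S_3 = -0.3 * (-1.07)^3 ≈ 0.37
i=4: S_4 = -0.3 * (-1.07)^4 ≈ -0.39
i=5: S_5 = -0.3 * (-1.07)^5 ≈ 0.42
The first 6 terms are: [-0.3, 0.32, -0.34, 0.37, -0.39, 0.42]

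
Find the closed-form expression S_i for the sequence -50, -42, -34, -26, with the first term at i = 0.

Check differences: -42 - -50 = 8
-34 - -42 = 8
Common difference d = 8.
First term a = -50.
Formula: S_i = -50 + 8*i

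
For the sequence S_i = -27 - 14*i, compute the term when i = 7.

S_7 = -27 + -14*7 = -27 + -98 = -125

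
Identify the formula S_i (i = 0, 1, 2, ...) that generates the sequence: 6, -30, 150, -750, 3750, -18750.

Check ratios: -30 / 6 = -5.0
Common ratio r = -5.
First term a = 6.
Formula: S_i = 6 * (-5)^i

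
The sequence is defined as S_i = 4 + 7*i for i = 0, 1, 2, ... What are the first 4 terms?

This is an arithmetic sequence.
i=0: S_0 = 4 + 7*0 = 4
i=1: S_1 = 4 + 7*1 = 11
i=2: S_2 = 4 + 7*2 = 18
i=3: S_3 = 4 + 7*3 = 25
The first 4 terms are: [4, 11, 18, 25]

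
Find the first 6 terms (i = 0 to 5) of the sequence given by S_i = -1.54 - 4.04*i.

This is an arithmetic sequence.
i=0: S_0 = -1.54 + -4.04*0 = -1.54
i=1: S_1 = -1.54 + -4.04*1 = -5.58
i=2: S_2 = -1.54 + -4.04*2 = -9.62
i=3: S_3 = -1.54 + -4.04*3 = -13.66
i=4: S_4 = -1.54 + -4.04*4 = -17.7
i=5: S_5 = -1.54 + -4.04*5 = -21.74
The first 6 terms are: [-1.54, -5.58, -9.62, -13.66, -17.7, -21.74]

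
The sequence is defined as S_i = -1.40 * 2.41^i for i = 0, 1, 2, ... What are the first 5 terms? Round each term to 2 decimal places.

This is a geometric sequence.
i=0: S_0 = -1.4 * 2.41^0 = -1.4
i=1: S_1 = -1.4 * 2.41^1 ≈ -3.37
i=2: S_2 = -1.4 * 2.41^2 ≈ -8.13
i=3: S_3 = -1.4 * 2.41^3 ≈ -19.6
i=4: S_4 = -1.4 * 2.41^4 ≈ -47.23
The first 5 terms are: [-1.4, -3.37, -8.13, -19.6, -47.23]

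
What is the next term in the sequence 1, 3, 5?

Differences: 3 - 1 = 2
This is an arithmetic sequence with common difference d = 2.
Next term = 5 + 2 = 7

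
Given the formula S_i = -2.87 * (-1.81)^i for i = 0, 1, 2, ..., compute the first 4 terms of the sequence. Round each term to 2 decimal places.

This is a geometric sequence.
i=0: S_0 = -2.87 * (-1.81)^0 = -2.87
i=1: S_1 = -2.87 * (-1.81)^1 ≈ 5.19
i=2: S_2 = -2.87 * (-1.81)^2 ≈ -9.4
i=3: S_3 = -2.87 * (-1.81)^3 ≈ 17.02
The first 4 terms are: [-2.87, 5.19, -9.4, 17.02]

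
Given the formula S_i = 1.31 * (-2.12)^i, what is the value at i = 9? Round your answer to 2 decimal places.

S_9 = 1.31 * (-2.12)^9 ≈ 1.31 * -865.0132 ≈ -1133.17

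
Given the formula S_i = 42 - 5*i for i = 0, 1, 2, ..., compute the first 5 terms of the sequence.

This is an arithmetic sequence.
i=0: S_0 = 42 + -5*0 = 42
i=1: S_1 = 42 + -5*1 = 37
i=2: S_2 = 42 + -5*2 = 32
i=3: S_3 = 42 + -5*3 = 27
i=4: S_4 = 42 + -5*4 = 22
The first 5 terms are: [42, 37, 32, 27, 22]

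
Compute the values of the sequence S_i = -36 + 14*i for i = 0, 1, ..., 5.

This is an arithmetic sequence.
i=0: S_0 = -36 + 14*0 = -36
i=1: S_1 = -36 + 14*1 = -22
i=2: S_2 = -36 + 14*2 = -8
i=3: S_3 = -36 + 14*3 = 6
i=4: S_4 = -36 + 14*4 = 20
i=5: S_5 = -36 + 14*5 = 34
The first 6 terms are: [-36, -22, -8, 6, 20, 34]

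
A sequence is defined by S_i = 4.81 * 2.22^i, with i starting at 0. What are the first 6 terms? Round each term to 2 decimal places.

This is a geometric sequence.
i=0: S_0 = 4.81 * 2.22^0 = 4.81
i=1: S_1 = 4.81 * 2.22^1 ≈ 10.68
i=2: S_2 = 4.81 * 2.22^2 ≈ 23.71
i=3: S_3 = 4.81 * 2.22^3 ≈ 52.63
i=4: S_4 = 4.81 * 2.22^4 ≈ 116.83
i=5: S_5 = 4.81 * 2.22^5 ≈ 259.36
The first 6 terms are: [4.81, 10.68, 23.71, 52.63, 116.83, 259.36]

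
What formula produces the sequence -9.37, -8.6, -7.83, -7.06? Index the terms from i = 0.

Check differences: -8.6 - -9.37 = 0.77
-7.83 - -8.6 = 0.77
Common difference d = 0.77.
First term a = -9.37.
Formula: S_i = -9.37 + 0.77*i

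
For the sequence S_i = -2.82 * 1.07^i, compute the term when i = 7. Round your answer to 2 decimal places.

S_7 = -2.82 * 1.07^7 ≈ -2.82 * 1.6058 ≈ -4.53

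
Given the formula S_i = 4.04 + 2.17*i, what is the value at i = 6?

S_6 = 4.04 + 2.17*6 = 4.04 + 13.02 = 17.06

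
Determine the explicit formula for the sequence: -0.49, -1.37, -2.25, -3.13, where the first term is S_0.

Check differences: -1.37 - -0.49 = -0.88
-2.25 - -1.37 = -0.88
Common difference d = -0.88.
First term a = -0.49.
Formula: S_i = -0.49 - 0.88*i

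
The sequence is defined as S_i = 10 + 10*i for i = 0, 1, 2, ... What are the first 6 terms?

This is an arithmetic sequence.
i=0: S_0 = 10 + 10*0 = 10
i=1: S_1 = 10 + 10*1 = 20
i=2: S_2 = 10 + 10*2 = 30
i=3: S_3 = 10 + 10*3 = 40
i=4: S_4 = 10 + 10*4 = 50
i=5: S_5 = 10 + 10*5 = 60
The first 6 terms are: [10, 20, 30, 40, 50, 60]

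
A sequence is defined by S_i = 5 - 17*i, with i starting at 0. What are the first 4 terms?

This is an arithmetic sequence.
i=0: S_0 = 5 + -17*0 = 5
i=1: S_1 = 5 + -17*1 = -12
i=2: S_2 = 5 + -17*2 = -29
i=3: S_3 = 5 + -17*3 = -46
The first 4 terms are: [5, -12, -29, -46]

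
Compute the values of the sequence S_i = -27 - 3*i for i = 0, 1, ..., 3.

This is an arithmetic sequence.
i=0: S_0 = -27 + -3*0 = -27
i=1: S_1 = -27 + -3*1 = -30
i=2: S_2 = -27 + -3*2 = -33
i=3: S_3 = -27 + -3*3 = -36
The first 4 terms are: [-27, -30, -33, -36]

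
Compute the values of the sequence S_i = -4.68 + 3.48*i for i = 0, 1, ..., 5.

This is an arithmetic sequence.
i=0: S_0 = -4.68 + 3.48*0 = -4.68
i=1: S_1 = -4.68 + 3.48*1 = -1.2
i=2: S_2 = -4.68 + 3.48*2 = 2.28
i=3: S_3 = -4.68 + 3.48*3 = 5.76
i=4: S_4 = -4.68 + 3.48*4 = 9.24
i=5: S_5 = -4.68 + 3.48*5 = 12.72
The first 6 terms are: [-4.68, -1.2, 2.28, 5.76, 9.24, 12.72]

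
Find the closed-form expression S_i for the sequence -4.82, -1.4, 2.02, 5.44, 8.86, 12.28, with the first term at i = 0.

Check differences: -1.4 - -4.82 = 3.42
2.02 - -1.4 = 3.42
Common difference d = 3.42.
First term a = -4.82.
Formula: S_i = -4.82 + 3.42*i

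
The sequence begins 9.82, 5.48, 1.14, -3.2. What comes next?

Differences: 5.48 - 9.82 = -4.34
This is an arithmetic sequence with common difference d = -4.34.
Next term = -3.2 + -4.34 = -7.54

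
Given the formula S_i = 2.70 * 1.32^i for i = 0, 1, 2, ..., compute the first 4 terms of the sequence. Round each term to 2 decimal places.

This is a geometric sequence.
i=0: S_0 = 2.7 * 1.32^0 = 2.7
i=1: S_1 = 2.7 * 1.32^1 ≈ 3.56
i=2: S_2 = 2.7 * 1.32^2 ≈ 4.7
i=3: S_3 = 2.7 * 1.32^3 ≈ 6.21
The first 4 terms are: [2.7, 3.56, 4.7, 6.21]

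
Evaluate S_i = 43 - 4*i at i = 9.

S_9 = 43 + -4*9 = 43 + -36 = 7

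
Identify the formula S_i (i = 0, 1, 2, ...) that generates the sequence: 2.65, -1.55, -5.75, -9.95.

Check differences: -1.55 - 2.65 = -4.2
-5.75 - -1.55 = -4.2
Common difference d = -4.2.
First term a = 2.65.
Formula: S_i = 2.65 - 4.20*i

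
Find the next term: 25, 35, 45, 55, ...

Differences: 35 - 25 = 10
This is an arithmetic sequence with common difference d = 10.
Next term = 55 + 10 = 65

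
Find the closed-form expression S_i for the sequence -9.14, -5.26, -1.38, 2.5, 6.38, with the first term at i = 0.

Check differences: -5.26 - -9.14 = 3.88
-1.38 - -5.26 = 3.88
Common difference d = 3.88.
First term a = -9.14.
Formula: S_i = -9.14 + 3.88*i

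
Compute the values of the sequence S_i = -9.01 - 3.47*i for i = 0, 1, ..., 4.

This is an arithmetic sequence.
i=0: S_0 = -9.01 + -3.47*0 = -9.01
i=1: S_1 = -9.01 + -3.47*1 = -12.48
i=2: S_2 = -9.01 + -3.47*2 = -15.95
i=3: S_3 = -9.01 + -3.47*3 = -19.42
i=4: S_4 = -9.01 + -3.47*4 = -22.89
The first 5 terms are: [-9.01, -12.48, -15.95, -19.42, -22.89]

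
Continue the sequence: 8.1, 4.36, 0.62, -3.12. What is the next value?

Differences: 4.36 - 8.1 = -3.74
This is an arithmetic sequence with common difference d = -3.74.
Next term = -3.12 + -3.74 = -6.86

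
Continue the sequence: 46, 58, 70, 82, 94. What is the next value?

Differences: 58 - 46 = 12
This is an arithmetic sequence with common difference d = 12.
Next term = 94 + 12 = 106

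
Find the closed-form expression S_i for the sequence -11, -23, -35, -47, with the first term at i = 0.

Check differences: -23 - -11 = -12
-35 - -23 = -12
Common difference d = -12.
First term a = -11.
Formula: S_i = -11 - 12*i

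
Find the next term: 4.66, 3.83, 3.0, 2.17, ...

Differences: 3.83 - 4.66 = -0.83
This is an arithmetic sequence with common difference d = -0.83.
Next term = 2.17 + -0.83 = 1.34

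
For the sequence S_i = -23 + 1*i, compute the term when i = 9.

S_9 = -23 + 1*9 = -23 + 9 = -14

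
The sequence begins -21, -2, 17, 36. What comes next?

Differences: -2 - -21 = 19
This is an arithmetic sequence with common difference d = 19.
Next term = 36 + 19 = 55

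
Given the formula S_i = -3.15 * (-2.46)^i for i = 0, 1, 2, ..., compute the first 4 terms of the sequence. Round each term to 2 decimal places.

This is a geometric sequence.
i=0: S_0 = -3.15 * (-2.46)^0 = -3.15
i=1: S_1 = -3.15 * (-2.46)^1 ≈ 7.75
i=2: S_2 = -3.15 * (-2.46)^2 ≈ -19.06
i=3: S_3 = -3.15 * (-2.46)^3 ≈ 46.89
The first 4 terms are: [-3.15, 7.75, -19.06, 46.89]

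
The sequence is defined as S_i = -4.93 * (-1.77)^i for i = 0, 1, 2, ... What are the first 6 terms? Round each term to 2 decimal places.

This is a geometric sequence.
i=0: S_0 = -4.93 * (-1.77)^0 = -4.93
i=1: S_1 = -4.93 * (-1.77)^1 ≈ 8.73
i=2: S_2 = -4.93 * (-1.77)^2 ≈ -15.45
i=3: S_3 = -4.93 * (-1.77)^3 ≈ 27.34
i=4: S_4 = -4.93 * (-1.77)^4 ≈ -48.39
i=5: S_5 = -4.93 * (-1.77)^5 ≈ 85.65
The first 6 terms are: [-4.93, 8.73, -15.45, 27.34, -48.39, 85.65]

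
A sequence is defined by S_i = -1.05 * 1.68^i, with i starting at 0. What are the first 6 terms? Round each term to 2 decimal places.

This is a geometric sequence.
i=0: S_0 = -1.05 * 1.68^0 = -1.05
i=1: S_1 = -1.05 * 1.68^1 ≈ -1.76
i=2: S_2 = -1.05 * 1.68^2 ≈ -2.96
i=3: S_3 = -1.05 * 1.68^3 ≈ -4.98
i=4: S_4 = -1.05 * 1.68^4 ≈ -8.36
i=5: S_5 = -1.05 * 1.68^5 ≈ -14.05
The first 6 terms are: [-1.05, -1.76, -2.96, -4.98, -8.36, -14.05]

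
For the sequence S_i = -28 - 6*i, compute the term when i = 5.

S_5 = -28 + -6*5 = -28 + -30 = -58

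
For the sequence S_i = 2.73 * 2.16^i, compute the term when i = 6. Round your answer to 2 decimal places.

S_6 = 2.73 * 2.16^6 ≈ 2.73 * 101.56 ≈ 277.26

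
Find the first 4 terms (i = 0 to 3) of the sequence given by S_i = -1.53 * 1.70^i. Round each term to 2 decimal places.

This is a geometric sequence.
i=0: S_0 = -1.53 * 1.7^0 = -1.53
i=1: S_1 = -1.53 * 1.7^1 ≈ -2.6
i=2: S_2 = -1.53 * 1.7^2 ≈ -4.42
i=3: S_3 = -1.53 * 1.7^3 ≈ -7.52
The first 4 terms are: [-1.53, -2.6, -4.42, -7.52]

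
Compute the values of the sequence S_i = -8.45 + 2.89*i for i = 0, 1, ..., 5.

This is an arithmetic sequence.
i=0: S_0 = -8.45 + 2.89*0 = -8.45
i=1: S_1 = -8.45 + 2.89*1 = -5.56
i=2: S_2 = -8.45 + 2.89*2 = -2.67
i=3: S_3 = -8.45 + 2.89*3 = 0.22
i=4: S_4 = -8.45 + 2.89*4 = 3.11
i=5: S_5 = -8.45 + 2.89*5 = 6.0
The first 6 terms are: [-8.45, -5.56, -2.67, 0.22, 3.11, 6.0]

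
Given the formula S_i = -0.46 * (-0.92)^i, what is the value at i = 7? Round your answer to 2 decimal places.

S_7 = -0.46 * (-0.92)^7 ≈ -0.46 * -0.5578 ≈ 0.26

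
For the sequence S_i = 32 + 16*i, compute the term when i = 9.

S_9 = 32 + 16*9 = 32 + 144 = 176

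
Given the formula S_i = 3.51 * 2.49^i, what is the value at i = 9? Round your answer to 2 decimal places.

S_9 = 3.51 * 2.49^9 ≈ 3.51 * 3679.545 ≈ 12915.2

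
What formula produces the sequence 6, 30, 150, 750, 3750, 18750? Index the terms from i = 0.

Check ratios: 30 / 6 = 5.0
Common ratio r = 5.
First term a = 6.
Formula: S_i = 6 * 5^i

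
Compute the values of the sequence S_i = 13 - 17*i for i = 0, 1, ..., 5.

This is an arithmetic sequence.
i=0: S_0 = 13 + -17*0 = 13
i=1: S_1 = 13 + -17*1 = -4
i=2: S_2 = 13 + -17*2 = -21
i=3: S_3 = 13 + -17*3 = -38
i=4: S_4 = 13 + -17*4 = -55
i=5: S_5 = 13 + -17*5 = -72
The first 6 terms are: [13, -4, -21, -38, -55, -72]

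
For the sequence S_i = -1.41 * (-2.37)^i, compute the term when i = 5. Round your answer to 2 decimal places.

S_5 = -1.41 * (-2.37)^5 ≈ -1.41 * -74.7725 ≈ 105.43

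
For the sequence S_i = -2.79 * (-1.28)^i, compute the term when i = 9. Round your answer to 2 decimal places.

S_9 = -2.79 * (-1.28)^9 ≈ -2.79 * -9.2234 ≈ 25.73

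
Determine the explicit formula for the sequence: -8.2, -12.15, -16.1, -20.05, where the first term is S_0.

Check differences: -12.15 - -8.2 = -3.95
-16.1 - -12.15 = -3.95
Common difference d = -3.95.
First term a = -8.2.
Formula: S_i = -8.20 - 3.95*i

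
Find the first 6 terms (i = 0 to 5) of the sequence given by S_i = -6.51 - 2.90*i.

This is an arithmetic sequence.
i=0: S_0 = -6.51 + -2.9*0 = -6.51
i=1: S_1 = -6.51 + -2.9*1 = -9.41
i=2: S_2 = -6.51 + -2.9*2 = -12.31
i=3: S_3 = -6.51 + -2.9*3 = -15.21
i=4: S_4 = -6.51 + -2.9*4 = -18.11
i=5: S_5 = -6.51 + -2.9*5 = -21.01
The first 6 terms are: [-6.51, -9.41, -12.31, -15.21, -18.11, -21.01]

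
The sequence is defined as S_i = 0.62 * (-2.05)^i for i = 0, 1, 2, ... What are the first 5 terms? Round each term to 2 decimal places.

This is a geometric sequence.
i=0: S_0 = 0.62 * (-2.05)^0 = 0.62
i=1: S_1 = 0.62 * (-2.05)^1 ≈ -1.27
i=2: S_2 = 0.62 * (-2.05)^2 ≈ 2.61
i=3: S_3 = 0.62 * (-2.05)^3 ≈ -5.34
i=4: S_4 = 0.62 * (-2.05)^4 ≈ 10.95
The first 5 terms are: [0.62, -1.27, 2.61, -5.34, 10.95]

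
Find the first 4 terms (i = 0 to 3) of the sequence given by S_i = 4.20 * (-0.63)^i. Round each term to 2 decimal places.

This is a geometric sequence.
i=0: S_0 = 4.2 * (-0.63)^0 = 4.2
i=1: S_1 = 4.2 * (-0.63)^1 ≈ -2.65
i=2: S_2 = 4.2 * (-0.63)^2 ≈ 1.67
i=3: S_3 = 4.2 * (-0.63)^3 ≈ -1.05
The first 4 terms are: [4.2, -2.65, 1.67, -1.05]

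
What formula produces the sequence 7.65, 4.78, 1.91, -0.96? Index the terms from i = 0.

Check differences: 4.78 - 7.65 = -2.87
1.91 - 4.78 = -2.87
Common difference d = -2.87.
First term a = 7.65.
Formula: S_i = 7.65 - 2.87*i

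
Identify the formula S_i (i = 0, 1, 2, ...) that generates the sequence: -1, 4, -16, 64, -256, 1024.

Check ratios: 4 / -1 = -4.0
Common ratio r = -4.
First term a = -1.
Formula: S_i = -1 * (-4)^i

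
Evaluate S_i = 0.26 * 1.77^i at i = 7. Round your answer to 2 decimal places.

S_7 = 0.26 * 1.77^7 ≈ 0.26 * 54.4268 ≈ 14.15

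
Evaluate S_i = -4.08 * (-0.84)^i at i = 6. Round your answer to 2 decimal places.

S_6 = -4.08 * (-0.84)^6 ≈ -4.08 * 0.3513 ≈ -1.43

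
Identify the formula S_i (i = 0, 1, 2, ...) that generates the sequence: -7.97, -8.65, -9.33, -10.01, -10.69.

Check differences: -8.65 - -7.97 = -0.68
-9.33 - -8.65 = -0.68
Common difference d = -0.68.
First term a = -7.97.
Formula: S_i = -7.97 - 0.68*i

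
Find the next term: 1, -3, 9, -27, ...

Ratios: -3 / 1 = -3.0
This is a geometric sequence with common ratio r = -3.
Next term = -27 * -3 = 81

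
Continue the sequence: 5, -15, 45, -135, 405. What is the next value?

Ratios: -15 / 5 = -3.0
This is a geometric sequence with common ratio r = -3.
Next term = 405 * -3 = -1215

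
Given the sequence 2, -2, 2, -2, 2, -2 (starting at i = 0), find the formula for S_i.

Check ratios: -2 / 2 = -1.0
Common ratio r = -1.
First term a = 2.
Formula: S_i = 2 * (-1)^i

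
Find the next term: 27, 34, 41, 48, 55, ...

Differences: 34 - 27 = 7
This is an arithmetic sequence with common difference d = 7.
Next term = 55 + 7 = 62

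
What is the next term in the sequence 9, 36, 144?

Ratios: 36 / 9 = 4.0
This is a geometric sequence with common ratio r = 4.
Next term = 144 * 4 = 576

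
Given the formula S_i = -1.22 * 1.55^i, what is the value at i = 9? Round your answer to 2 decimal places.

S_9 = -1.22 * 1.55^9 ≈ -1.22 * 51.6399 ≈ -63.0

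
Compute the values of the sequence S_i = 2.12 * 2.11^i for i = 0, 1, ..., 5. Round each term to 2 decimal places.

This is a geometric sequence.
i=0: S_0 = 2.12 * 2.11^0 = 2.12
i=1: S_1 = 2.12 * 2.11^1 ≈ 4.47
i=2: S_2 = 2.12 * 2.11^2 ≈ 9.44
i=3: S_3 = 2.12 * 2.11^3 ≈ 19.92
i=4: S_4 = 2.12 * 2.11^4 ≈ 42.02
i=5: S_5 = 2.12 * 2.11^5 ≈ 88.66
The first 6 terms are: [2.12, 4.47, 9.44, 19.92, 42.02, 88.66]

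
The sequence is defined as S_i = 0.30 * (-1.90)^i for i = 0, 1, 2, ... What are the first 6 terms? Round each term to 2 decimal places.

This is a geometric sequence.
i=0: S_0 = 0.3 * (-1.9)^0 = 0.3
i=1: S_1 = 0.3 * (-1.9)^1 = -0.57
i=2: S_2 = 0.3 * (-1.9)^2 ≈ 1.08
i=3: S_3 = 0.3 * (-1.9)^3 ≈ -2.06
i=4: S_4 = 0.3 * (-1.9)^4 ≈ 3.91
i=5: S_5 = 0.3 * (-1.9)^5 ≈ -7.43
The first 6 terms are: [0.3, -0.57, 1.08, -2.06, 3.91, -7.43]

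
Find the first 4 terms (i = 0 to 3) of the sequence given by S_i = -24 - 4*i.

This is an arithmetic sequence.
i=0: S_0 = -24 + -4*0 = -24
i=1: S_1 = -24 + -4*1 = -28
i=2: S_2 = -24 + -4*2 = -32
i=3: S_3 = -24 + -4*3 = -36
The first 4 terms are: [-24, -28, -32, -36]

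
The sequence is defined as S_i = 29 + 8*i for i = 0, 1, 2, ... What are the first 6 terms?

This is an arithmetic sequence.
i=0: S_0 = 29 + 8*0 = 29
i=1: S_1 = 29 + 8*1 = 37
i=2: S_2 = 29 + 8*2 = 45
i=3: S_3 = 29 + 8*3 = 53
i=4: S_4 = 29 + 8*4 = 61
i=5: S_5 = 29 + 8*5 = 69
The first 6 terms are: [29, 37, 45, 53, 61, 69]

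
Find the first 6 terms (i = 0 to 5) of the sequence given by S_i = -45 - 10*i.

This is an arithmetic sequence.
i=0: S_0 = -45 + -10*0 = -45
i=1: S_1 = -45 + -10*1 = -55
i=2: S_2 = -45 + -10*2 = -65
i=3: S_3 = -45 + -10*3 = -75
i=4: S_4 = -45 + -10*4 = -85
i=5: S_5 = -45 + -10*5 = -95
The first 6 terms are: [-45, -55, -65, -75, -85, -95]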